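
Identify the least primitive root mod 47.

5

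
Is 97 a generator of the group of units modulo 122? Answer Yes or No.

φ(122) = φ(2)·φ(61) = 1·60 = 60 = 2^2 · 3 · 5.
It suffices to check that the order of 97 is not a proper divisor of 60: compute 97^(60/q) for q ∈ {2, 3, 5}.
97^30 ≡ 1 (mod 122)  [q = 2: ≡ 1 ✗]
97^20 ≡ 13 (mod 122)  [q = 3: ≢ 1 ✓]
97^12 ≡ 95 (mod 122)  [q = 5: ≢ 1 ✓]
97^30 ≡ 1 shows ord(97) | 30, strictly less than φ(122); not a primitive root.

No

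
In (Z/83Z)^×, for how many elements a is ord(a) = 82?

φ(83) = 83 − 1 = 82 = 2 · 41.
In a cyclic group of order 82, there are φ(d) elements of order d for each divisor d of 82, and zero for non-divisors.
82 = 2 · 41 divides 82, and φ(82) = 40.

40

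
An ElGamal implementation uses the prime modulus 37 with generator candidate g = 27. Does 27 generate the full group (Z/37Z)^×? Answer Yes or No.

No

φ(37) = 37 − 1 = 36 = 2^2 · 3^2.
Test 27^(36/q) mod 37 for each prime factor q of 36:
27^18 ≡ 1 (mod 37)  [q = 2: ≡ 1 ✗]
27^12 ≡ 1 (mod 37)  [q = 3: ≡ 1 ✗]
Since 27^18 ≡ 1, the order of 27 divides 18 < 36, so 27 is not a primitive root.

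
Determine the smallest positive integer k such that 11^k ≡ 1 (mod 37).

By Lagrange's theorem, ord_37(11) divides φ(37) = 37 − 1 = 36 = 2^2 · 3^2.
Divisors of 36: 1, 2, 3, 4, 6, 9, 12, 18, 36.
Test each divisor d:
11^1 ≡ 11 (mod 37)
11^2 ≡ 10 (mod 37)
11^3 ≡ 36 (mod 37)
11^4 ≡ 26 (mod 37)
11^6 ≡ 1 (mod 37) ✓
So ord_37(11) = 6.

6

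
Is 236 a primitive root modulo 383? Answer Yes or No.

Yes

φ(383) = 383 − 1 = 382 = 2 · 191.
236 is a primitive root mod 383 iff 236^(φ(383)/q) ≢ 1 for every prime q | φ(383), i.e. q ∈ {2, 191}.
236^191 ≡ 382 (mod 383)  [q = 2: ≢ 1 ✓]
236^2 ≡ 161 (mod 383)  [q = 191: ≢ 1 ✓]
Every test exponent gives a nontrivial residue, hence 236 generates the full group.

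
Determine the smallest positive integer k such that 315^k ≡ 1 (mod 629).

72

By Lagrange's theorem, ord_629(315) divides φ(629) = φ(17·37) = (17−1)·(37−1) = 16·36 = 576 = 2^6 · 3^2.
Divisors of 576: 1, 2, 3, 4, 6, 8, 9, 12, 16, 18, 24, 32, 36, 48, 64, 72, 96, 144, 192, 288, 576.
Compute 315^d (mod 629) for the divisors d until we hit 1:
315^1 ≡ 315
315^2 ≡ 472
315^3 ≡ 236
315^4 ≡ 118
315^6 ≡ 344
315^8 ≡ 86
315^9 ≡ 43
315^12 ≡ 84
315^16 ≡ 477
315^18 ≡ 591
315^24 ≡ 137
315^32 ≡ 460
315^36 ≡ 186
315^48 ≡ 528
315^64 ≡ 256
315^72 ≡ 1
Hence ord(315) = 72.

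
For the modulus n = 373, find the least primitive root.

2

φ(373) = 373 − 1 = 372 = 2^2 · 3 · 31.
Test candidates g = 2, 3, … against the prime factors q ∈ {2, 3, 31} of φ(373): g is a generator iff g^(372/q) ≢ 1 for every such q.
g = 2: 2^186 ≡ 372; 2^124 ≡ 284; 2^12 ≡ 366 — none is 1, so 2 is a primitive root.
So 2 is the smallest generator of (Z/373Z)^×.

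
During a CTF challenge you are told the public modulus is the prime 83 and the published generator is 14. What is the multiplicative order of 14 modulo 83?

82

ord(14) | φ(83) = 83 − 1 = 82 = 2 · 41.
Divisors of 82: 1, 2, 41, 82.
Test each divisor d:
14^1 ≡ 14 (mod 83)
14^2 ≡ 30 (mod 83)
14^41 ≡ 82 (mod 83)
14^82 ≡ 1 (mod 83) ✓
Therefore the multiplicative order of 14 modulo 83 is 82.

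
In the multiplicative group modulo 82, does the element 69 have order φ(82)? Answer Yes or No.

Yes

φ(82) = φ(2)·φ(41) = 1·40 = 40 = 2^3 · 5.
69 is a primitive root mod 82 iff 69^(φ(82)/q) ≢ 1 for every prime q | φ(82), i.e. q ∈ {2, 5}.
69^20 ≡ 81 (mod 82)  [q = 2: ≢ 1 ✓]
69^8 ≡ 51 (mod 82)  [q = 5: ≢ 1 ✓]
Every test exponent gives a nontrivial residue, hence 69 generates the full group.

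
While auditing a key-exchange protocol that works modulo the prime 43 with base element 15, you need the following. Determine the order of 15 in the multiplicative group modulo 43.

21

The order of 15 must divide φ(43) = 43 − 1 = 42 = 2 · 3 · 7.
Divisors of 42: 1, 2, 3, 6, 7, 14, 21, 42.
Test each divisor d:
15^1 ≡ 15 (mod 43)
15^2 ≡ 10 (mod 43)
15^3 ≡ 21 (mod 43)
15^6 ≡ 11 (mod 43)
15^7 ≡ 36 (mod 43)
15^14 ≡ 6 (mod 43)
15^21 ≡ 1 (mod 43) ✓
Hence ord(15) = 21.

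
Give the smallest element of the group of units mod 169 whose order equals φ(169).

2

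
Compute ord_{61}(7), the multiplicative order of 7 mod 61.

60

The order of 7 must divide φ(61) = 61 − 1 = 60 = 2^2 · 3 · 5.
Divisors of 60: 1, 2, 3, 4, 5, 6, 10, 12, 15, 20, 30, 60.
Check 7^d mod 61 for each divisor in increasing order:
7^1 ≡ 7
7^2 ≡ 49
7^3 ≡ 38
7^4 ≡ 22
7^5 ≡ 32
7^6 ≡ 41
7^10 ≡ 48
7^12 ≡ 34
7^15 ≡ 11
7^20 ≡ 47
7^30 ≡ 60
7^60 ≡ 1
Therefore the multiplicative order of 7 modulo 61 is 60.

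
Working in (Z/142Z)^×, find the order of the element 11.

Since 11 ∈ (Z/142Z)^×, its order divides φ(142) = φ(2)·φ(71) = 1·70 = 70 = 2 · 5 · 7.
Divisors of 70: 1, 2, 5, 7, 10, 14, 35, 70.
Test each divisor d:
11^1 ≡ 11 (mod 142)
11^2 ≡ 121 (mod 142)
11^5 ≡ 23 (mod 142)
11^7 ≡ 85 (mod 142)
11^10 ≡ 103 (mod 142)
11^14 ≡ 125 (mod 142)
11^35 ≡ 141 (mod 142)
11^70 ≡ 1 (mod 142) ✓
The smallest such exponent is 70, so the order of 11 is 70.

70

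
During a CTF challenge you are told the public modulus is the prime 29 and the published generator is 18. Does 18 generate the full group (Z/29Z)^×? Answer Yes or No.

Yes

φ(29) = 29 − 1 = 28 = 2^2 · 7.
18 is a primitive root mod 29 iff 18^(φ(29)/q) ≢ 1 for every prime q | φ(29), i.e. q ∈ {2, 7}.
18^14 ≡ 28 (mod 29)  [q = 2: ≢ 1 ✓]
18^4 ≡ 25 (mod 29)  [q = 7: ≢ 1 ✓]
None equal 1, so ord_29(18) = 28: 18 is a primitive root.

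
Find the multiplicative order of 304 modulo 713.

By Lagrange's theorem, ord_713(304) divides φ(713) = φ(23·31) = (23−1)·(31−1) = 22·30 = 660 = 2^2 · 3 · 5 · 11.
Divisors of 660: 1, 2, 3, 4, 5, 6, 10, 11, 12, 15, 20, 22, 30, 33, 44, 55, 60, 66, 110, 132, 165, 220, 330, 660.
Compute 304^d (mod 713) for the divisors d until we hit 1:
304^1 ≡ 304 (mod 713)
304^2 ≡ 439 (mod 713)
304^3 ≡ 125 (mod 713)
304^4 ≡ 211 (mod 713)
304^5 ≡ 687 (mod 713)
304^6 ≡ 652 (mod 713)
304^10 ≡ 676 (mod 713)
304^11 ≡ 160 (mod 713)
304^12 ≡ 156 (mod 713)
304^15 ≡ 249 (mod 713)
304^20 ≡ 656 (mod 713)
304^22 ≡ 645 (mod 713)
304^30 ≡ 683 (mod 713)
304^33 ≡ 528 (mod 713)
304^44 ≡ 346 (mod 713)
304^55 ≡ 459 (mod 713)
304^60 ≡ 187 (mod 713)
304^66 ≡ 1 (mod 713) ✓
Hence ord(304) = 66.

66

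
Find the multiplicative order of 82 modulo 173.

172

Since 82 ∈ (Z/173Z)^×, its order divides φ(173) = 173 − 1 = 172 = 2^2 · 43.
Divisors of 172: 1, 2, 4, 43, 86, 172.
Evaluate successive powers at the divisors of 172:
82^1 ≡ 82 (mod 173)
82^2 ≡ 150 (mod 173)
82^4 ≡ 10 (mod 173)
82^43 ≡ 93 (mod 173)
82^86 ≡ 172 (mod 173)
82^172 ≡ 1 (mod 173) ✓
Hence ord(82) = 172.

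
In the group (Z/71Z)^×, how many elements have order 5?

φ(71) = 71 − 1 = 70 = 2 · 5 · 7.
In a cyclic group of order 70, there are φ(d) elements of order d for each divisor d of 70, and zero for non-divisors.
5 | 70, and φ(5) = 5 − 1 = 4.

4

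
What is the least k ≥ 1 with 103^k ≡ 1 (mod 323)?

6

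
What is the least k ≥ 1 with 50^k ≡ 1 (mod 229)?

The order of 50 must divide φ(229) = 229 − 1 = 228 = 2^2 · 3 · 19.
Divisors of 228: 1, 2, 3, 4, 6, 12, 19, 38, 57, 76, 114, 228.
Check 50^d mod 229 for each divisor in increasing order:
50^1 ≡ 50
50^2 ≡ 210
50^3 ≡ 195
50^4 ≡ 132
50^6 ≡ 11
50^12 ≡ 121
50^19 ≡ 140
50^38 ≡ 135
50^57 ≡ 122
50^76 ≡ 134
50^114 ≡ 228
50^228 ≡ 1
Therefore the multiplicative order of 50 modulo 229 is 228.

228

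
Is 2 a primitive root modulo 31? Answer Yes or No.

No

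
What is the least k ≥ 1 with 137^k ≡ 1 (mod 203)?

84

ord(137) | φ(203) = φ(7·29) = (7−1)·(29−1) = 6·28 = 168 = 2^3 · 3 · 7.
Divisors of 168: 1, 2, 3, 4, 6, 7, 8, 12, 14, 21, 24, 28, 42, 56, 84, 168.
Test each divisor d:
137^1 ≡ 137 (mod 203)
137^2 ≡ 93 (mod 203)
137^3 ≡ 155 (mod 203)
137^4 ≡ 123 (mod 203)
137^6 ≡ 71 (mod 203)
137^7 ≡ 186 (mod 203)
137^8 ≡ 107 (mod 203)
137^12 ≡ 169 (mod 203)
137^14 ≡ 86 (mod 203)
137^21 ≡ 162 (mod 203)
137^24 ≡ 141 (mod 203)
137^28 ≡ 88 (mod 203)
137^42 ≡ 57 (mod 203)
137^56 ≡ 30 (mod 203)
137^84 ≡ 1 (mod 203) ✓
The smallest such exponent is 84, so the order of 137 is 84.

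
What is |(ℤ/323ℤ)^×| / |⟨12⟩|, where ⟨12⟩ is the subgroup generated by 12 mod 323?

By Lagrange's theorem, ord_323(12) divides φ(323) = φ(17·19) = (17−1)·(19−1) = 16·18 = 288 = 2^5 · 3^2.
Divisors of 288: 1, 2, 3, 4, 6, 8, 9, 12, 16, 18, 24, 32, 36, 48, 72, 96, 144, 288.
Check 12^d mod 323 for each divisor in increasing order:
12^1 ≡ 12 (mod 323)
12^2 ≡ 144 (mod 323)
12^3 ≡ 113 (mod 323)
12^4 ≡ 64 (mod 323)
12^6 ≡ 172 (mod 323)
12^8 ≡ 220 (mod 323)
12^9 ≡ 56 (mod 323)
12^12 ≡ 191 (mod 323)
12^16 ≡ 273 (mod 323)
12^18 ≡ 229 (mod 323)
12^24 ≡ 305 (mod 323)
12^32 ≡ 239 (mod 323)
12^36 ≡ 115 (mod 323)
12^48 ≡ 1 (mod 323) ✓
Thus |⟨12⟩| = ord(12) = 48.
[(Z/323Z)^× : ⟨12⟩] = 288/48 = 6.

6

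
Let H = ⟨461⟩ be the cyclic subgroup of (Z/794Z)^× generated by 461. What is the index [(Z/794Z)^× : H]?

18

The order of 461 must divide φ(794) = φ(2)·φ(397) = 1·396 = 396 = 2^2 · 3^2 · 11.
Divisors of 396: 1, 2, 3, 4, 6, 9, 11, 12, 18, 22, 33, 36, 44, 66, 99, 132, 198, 396.
Check 461^d mod 794 for each divisor in increasing order:
461^1 ≡ 461 (mod 794)
461^2 ≡ 523 (mod 794)
461^3 ≡ 521 (mod 794)
461^4 ≡ 393 (mod 794)
461^6 ≡ 687 (mod 794)
461^9 ≡ 627 (mod 794)
461^11 ≡ 793 (mod 794)
461^12 ≡ 333 (mod 794)
461^18 ≡ 99 (mod 794)
461^22 ≡ 1 (mod 794) ✓
So ord_794(461) = 22, hence |⟨461⟩| = 22.
Index = |(Z/794Z)^×| / |⟨461⟩| = 396 / 22 = 18.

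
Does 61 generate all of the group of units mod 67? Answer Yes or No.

φ(67) = 67 − 1 = 66 = 2 · 3 · 11.
An element g generates (Z/67Z)^× iff g^(66/q) ≢ 1 (mod 67) for each prime q ∈ {2, 3, 11}.
61^33 ≡ 66 (mod 67)  [q = 2: ≢ 1 ✓]
61^22 ≡ 37 (mod 67)  [q = 3: ≢ 1 ✓]
61^6 ≡ 24 (mod 67)  [q = 11: ≢ 1 ✓]
All checks pass, so 61 has order 66 and is a primitive root modulo 67.

Yes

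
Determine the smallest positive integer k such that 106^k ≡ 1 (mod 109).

54

ord(106) | φ(109) = 109 − 1 = 108 = 2^2 · 3^3.
Divisors of 108: 1, 2, 3, 4, 6, 9, 12, 18, 27, 36, 54, 108.
Test each divisor d:
106^1 ≡ 106
106^2 ≡ 9
106^3 ≡ 82
106^4 ≡ 81
106^6 ≡ 75
106^9 ≡ 46
106^12 ≡ 66
106^18 ≡ 45
106^27 ≡ 108
106^36 ≡ 63
106^54 ≡ 1
Therefore the multiplicative order of 106 modulo 109 is 54.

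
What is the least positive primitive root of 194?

5

φ(194) = φ(2)·φ(97) = 1·96 = 96 = 2^5 · 3.
g is a primitive root iff g^(96/q) ≢ 1 (mod 194) for each prime q ∈ {2, 3}.
g = 2: gcd(2, 194) = 2 > 1, not a unit — skip.
g = 3: 3^48 ≡ 1 — hits 1, so not a primitive root.
g = 4: gcd(4, 194) = 2 > 1, not a unit — skip.
g = 5: 5^48 ≡ 193; 5^32 ≡ 35 — none is 1, so 5 is a primitive root.
Hence the least primitive root of 194 is 5.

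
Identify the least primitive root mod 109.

6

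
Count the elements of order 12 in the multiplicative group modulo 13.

φ(13) = 13 − 1 = 12 = 2^2 · 3.
(Z/13Z)^× is cyclic (|G| = 12); a cyclic group of order m has exactly φ(d) elements of each order d | m, and none otherwise.
12 = 2^2 · 3 divides 12, and φ(12) = 4.

4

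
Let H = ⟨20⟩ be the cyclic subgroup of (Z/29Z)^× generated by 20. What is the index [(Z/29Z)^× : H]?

ord(20) | φ(29) = 29 − 1 = 28 = 2^2 · 7.
Divisors of 28: 1, 2, 4, 7, 14, 28.
Compute 20^d (mod 29) for the divisors d until we hit 1:
20^1 ≡ 20 (mod 29)
20^2 ≡ 23 (mod 29)
20^4 ≡ 7 (mod 29)
20^7 ≡ 1 (mod 29) ✓
The order of 20 is 7, so the subgroup it generates has 7 elements.
The index is φ(29) / ord(20) = 28 / 7 = 4.

4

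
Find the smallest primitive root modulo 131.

φ(131) = 131 − 1 = 130 = 2 · 5 · 13.
Test candidates g = 2, 3, … against the prime factors q ∈ {2, 5, 13} of φ(131): g is a generator iff g^(130/q) ≢ 1 for every such q.
g = 2: 2^65 ≡ 130; 2^26 ≡ 53; 2^10 ≡ 107 — none is 1, so 2 is a primitive root.
Hence the least primitive root of 131 is 2.

2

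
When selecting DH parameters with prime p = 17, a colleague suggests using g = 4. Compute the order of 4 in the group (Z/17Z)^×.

4

By Lagrange's theorem, ord_17(4) divides φ(17) = 17 − 1 = 16 = 2^4.
Divisors of 16: 1, 2, 4, 8, 16.
Evaluate successive powers at the divisors of 16:
4^1 ≡ 4 (mod 17)
4^2 ≡ 16 (mod 17)
4^4 ≡ 1 (mod 17) ✓
So ord_17(4) = 4.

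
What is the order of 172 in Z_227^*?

By Lagrange's theorem, ord_227(172) divides φ(227) = 227 − 1 = 226 = 2 · 113.
Divisors of 226: 1, 2, 113, 226.
Check 172^d mod 227 for each divisor in increasing order:
172^1 ≡ 172
172^2 ≡ 74
172^113 ≡ 1
The smallest such exponent is 113, so the order of 172 is 113.

113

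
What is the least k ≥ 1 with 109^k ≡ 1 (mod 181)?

36

By Lagrange's theorem, ord_181(109) divides φ(181) = 181 − 1 = 180 = 2^2 · 3^2 · 5.
Divisors of 180: 1, 2, 3, 4, 5, 6, 9, 10, 12, 15, 18, 20, 30, 36, 45, 60, 90, 180.
Compute 109^d (mod 181) for the divisors d until we hit 1:
109^1 ≡ 109 (mod 181)
109^2 ≡ 116 (mod 181)
109^3 ≡ 155 (mod 181)
109^4 ≡ 62 (mod 181)
109^5 ≡ 61 (mod 181)
109^6 ≡ 133 (mod 181)
109^9 ≡ 162 (mod 181)
109^10 ≡ 101 (mod 181)
109^12 ≡ 132 (mod 181)
109^15 ≡ 7 (mod 181)
109^18 ≡ 180 (mod 181)
109^20 ≡ 65 (mod 181)
109^30 ≡ 49 (mod 181)
109^36 ≡ 1 (mod 181) ✓
Hence ord(109) = 36.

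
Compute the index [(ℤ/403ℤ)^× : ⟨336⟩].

30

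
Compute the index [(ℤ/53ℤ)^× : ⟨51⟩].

By Lagrange's theorem, ord_53(51) divides φ(53) = 53 − 1 = 52 = 2^2 · 13.
Divisors of 52: 1, 2, 4, 13, 26, 52.
Compute 51^d (mod 53) for the divisors d until we hit 1:
51^1 ≡ 51 (mod 53)
51^2 ≡ 4 (mod 53)
51^4 ≡ 16 (mod 53)
51^13 ≡ 23 (mod 53)
51^26 ≡ 52 (mod 53)
51^52 ≡ 1 (mod 53) ✓
The order of 51 is 52, so the subgroup it generates has 52 elements.
The index is φ(53) / ord(51) = 52 / 52 = 1.

1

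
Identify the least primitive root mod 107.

2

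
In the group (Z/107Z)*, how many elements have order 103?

φ(107) = 107 − 1 = 106 = 2 · 53.
In a cyclic group of order 106, there are φ(d) elements of order d for each divisor d of 106, and zero for non-divisors.
Since 103 ∤ 106, the count is 0.

0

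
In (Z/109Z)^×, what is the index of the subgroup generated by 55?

Since 55 ∈ (Z/109Z)^×, its order divides φ(109) = 109 − 1 = 108 = 2^2 · 3^3.
Divisors of 108: 1, 2, 3, 4, 6, 9, 12, 18, 27, 36, 54, 108.
Evaluate successive powers at the divisors of 108:
55^1 ≡ 55 (mod 109)
55^2 ≡ 82 (mod 109)
55^3 ≡ 41 (mod 109)
55^4 ≡ 75 (mod 109)
55^6 ≡ 46 (mod 109)
55^9 ≡ 33 (mod 109)
55^12 ≡ 45 (mod 109)
55^18 ≡ 108 (mod 109)
55^27 ≡ 76 (mod 109)
55^36 ≡ 1 (mod 109) ✓
So ord_109(55) = 36, hence |⟨55⟩| = 36.
Index = |(Z/109Z)^×| / |⟨55⟩| = 108 / 36 = 3.

3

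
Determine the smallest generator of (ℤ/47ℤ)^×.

φ(47) = 47 − 1 = 46 = 2 · 23.
Test candidates g = 2, 3, … against the prime factors q ∈ {2, 23} of φ(47): g is a generator iff g^(46/q) ≢ 1 for every such q.
g = 2: 2^23 ≡ 1 — hits 1, so not a primitive root.
g = 3: 3^23 ≡ 1 — hits 1, so not a primitive root.
g = 4: 4^23 ≡ 1 — hits 1, so not a primitive root.
g = 5: 5^23 ≡ 46; 5^2 ≡ 25 — none is 1, so 5 is a primitive root.
Hence the least primitive root of 47 is 5.

5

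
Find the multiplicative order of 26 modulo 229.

ord(26) | φ(229) = 229 − 1 = 228 = 2^2 · 3 · 19.
Divisors of 228: 1, 2, 3, 4, 6, 12, 19, 38, 57, 76, 114, 228.
Check 26^d mod 229 for each divisor in increasing order:
26^1 ≡ 26
26^2 ≡ 218
26^3 ≡ 172
26^4 ≡ 121
26^6 ≡ 43
26^12 ≡ 17
26^19 ≡ 228
26^38 ≡ 1
The smallest such exponent is 38, so the order of 26 is 38.

38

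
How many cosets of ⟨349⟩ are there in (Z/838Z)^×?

ord(349) | φ(838) = φ(2)·φ(419) = 1·418 = 418 = 2 · 11 · 19.
Divisors of 418: 1, 2, 11, 19, 22, 38, 209, 418.
Check 349^d mod 838 for each divisor in increasing order:
349^1 ≡ 349 (mod 838)
349^2 ≡ 291 (mod 838)
349^11 ≡ 199 (mod 838)
349^19 ≡ 69 (mod 838)
349^22 ≡ 215 (mod 838)
349^38 ≡ 571 (mod 838)
349^209 ≡ 1 (mod 838) ✓
So ord_838(349) = 209, hence |⟨349⟩| = 209.
[(Z/838Z)^× : ⟨349⟩] = 418/209 = 2.

2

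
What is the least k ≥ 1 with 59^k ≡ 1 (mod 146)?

72

Since 59 ∈ (Z/146Z)^×, its order divides φ(146) = φ(2)·φ(73) = 1·72 = 72 = 2^3 · 3^2.
Divisors of 72: 1, 2, 3, 4, 6, 8, 9, 12, 18, 24, 36, 72.
Check 59^d mod 146 for each divisor in increasing order:
59^1 ≡ 59 (mod 146)
59^2 ≡ 123 (mod 146)
59^3 ≡ 103 (mod 146)
59^4 ≡ 91 (mod 146)
59^6 ≡ 97 (mod 146)
59^8 ≡ 105 (mod 146)
59^9 ≡ 63 (mod 146)
59^12 ≡ 65 (mod 146)
59^18 ≡ 27 (mod 146)
59^24 ≡ 137 (mod 146)
59^36 ≡ 145 (mod 146)
59^72 ≡ 1 (mod 146) ✓
Therefore the multiplicative order of 59 modulo 146 is 72.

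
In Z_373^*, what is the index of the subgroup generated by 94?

4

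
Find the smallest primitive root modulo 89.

3

φ(89) = 89 − 1 = 88 = 2^3 · 11.
Test candidates g = 2, 3, … against the prime factors q ∈ {2, 11} of φ(89): g is a generator iff g^(88/q) ≢ 1 for every such q.
g = 2: 2^44 ≡ 1 — hits 1, so not a primitive root.
g = 3: 3^44 ≡ 88; 3^8 ≡ 64 — none is 1, so 3 is a primitive root.
Hence the least primitive root of 89 is 3.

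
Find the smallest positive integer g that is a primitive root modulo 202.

3

φ(202) = φ(2)·φ(101) = 1·100 = 100 = 2^2 · 5^2.
Test candidates g = 2, 3, … against the prime factors q ∈ {2, 5} of φ(202): g is a generator iff g^(100/q) ≢ 1 for every such q.
g = 2: gcd(2, 202) = 2 > 1, not a unit — skip.
g = 3: 3^50 ≡ 201; 3^20 ≡ 185 — none is 1, so 3 is a primitive root.
The smallest primitive root modulo 202 is 3.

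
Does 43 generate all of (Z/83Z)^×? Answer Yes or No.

Yes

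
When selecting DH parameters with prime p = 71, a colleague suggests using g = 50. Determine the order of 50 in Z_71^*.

35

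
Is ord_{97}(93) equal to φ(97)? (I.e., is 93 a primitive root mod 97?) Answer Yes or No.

No

φ(97) = 97 − 1 = 96 = 2^5 · 3.
93 is a primitive root mod 97 iff 93^(φ(97)/q) ≢ 1 for every prime q | φ(97), i.e. q ∈ {2, 3}.
93^48 ≡ 1 (mod 97)  [q = 2: ≡ 1 ✗]
93^32 ≡ 61 (mod 97)  [q = 3: ≢ 1 ✓]
93^48 ≡ 1 shows ord(93) | 48, strictly less than φ(97); not a primitive root.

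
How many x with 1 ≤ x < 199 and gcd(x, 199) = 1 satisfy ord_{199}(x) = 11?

φ(199) = 199 − 1 = 198 = 2 · 3^2 · 11.
In a cyclic group of order 198, there are φ(d) elements of order d for each divisor d of 198, and zero for non-divisors.
11 | 198, and φ(11) = 11 − 1 = 10.

10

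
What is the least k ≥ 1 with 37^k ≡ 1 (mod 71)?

7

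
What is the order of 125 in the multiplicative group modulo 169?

52

The order of 125 must divide φ(169) = φ(13^2) = 13·(13−1) = 156 = 2^2 · 3 · 13.
Divisors of 156: 1, 2, 3, 4, 6, 12, 13, 26, 39, 52, 78, 156.
Test each divisor d:
125^1 ≡ 125 (mod 169)
125^2 ≡ 77 (mod 169)
125^3 ≡ 161 (mod 169)
125^4 ≡ 14 (mod 169)
125^6 ≡ 64 (mod 169)
125^12 ≡ 40 (mod 169)
125^13 ≡ 99 (mod 169)
125^26 ≡ 168 (mod 169)
125^39 ≡ 70 (mod 169)
125^52 ≡ 1 (mod 169) ✓
The smallest such exponent is 52, so the order of 125 is 52.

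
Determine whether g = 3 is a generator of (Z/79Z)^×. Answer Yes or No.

Yes

φ(79) = 79 − 1 = 78 = 2 · 3 · 13.
An element g generates (Z/79Z)^× iff g^(78/q) ≢ 1 (mod 79) for each prime q ∈ {2, 3, 13}.
3^39 ≡ 78 (mod 79)  [q = 2: ≢ 1 ✓]
3^26 ≡ 23 (mod 79)  [q = 3: ≢ 1 ✓]
3^6 ≡ 18 (mod 79)  [q = 13: ≢ 1 ✓]
All checks pass, so 3 has order 78 and is a primitive root modulo 79.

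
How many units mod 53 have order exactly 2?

1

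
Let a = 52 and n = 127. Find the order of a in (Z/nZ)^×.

9

Since 52 ∈ (Z/127Z)^×, its order divides φ(127) = 127 − 1 = 126 = 2 · 3^2 · 7.
Divisors of 126: 1, 2, 3, 6, 7, 9, 14, 18, 21, 42, 63, 126.
Compute 52^d (mod 127) for the divisors d until we hit 1:
52^1 ≡ 52 (mod 127)
52^2 ≡ 37 (mod 127)
52^3 ≡ 19 (mod 127)
52^6 ≡ 107 (mod 127)
52^7 ≡ 103 (mod 127)
52^9 ≡ 1 (mod 127) ✓
The smallest such exponent is 9, so the order of 52 is 9.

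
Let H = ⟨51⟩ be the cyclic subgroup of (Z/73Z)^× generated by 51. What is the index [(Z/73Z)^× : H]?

Since 51 ∈ (Z/73Z)^×, its order divides φ(73) = 73 − 1 = 72 = 2^3 · 3^2.
Divisors of 72: 1, 2, 3, 4, 6, 8, 9, 12, 18, 24, 36, 72.
Check 51^d mod 73 for each divisor in increasing order:
51^1 ≡ 51 (mod 73)
51^2 ≡ 46 (mod 73)
51^3 ≡ 10 (mod 73)
51^4 ≡ 72 (mod 73)
51^6 ≡ 27 (mod 73)
51^8 ≡ 1 (mod 73) ✓
The order of 51 is 8, so the subgroup it generates has 8 elements.
Index = |(Z/73Z)^×| / |⟨51⟩| = 72 / 8 = 9.

9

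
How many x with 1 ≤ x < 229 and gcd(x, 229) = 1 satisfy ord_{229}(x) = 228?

φ(229) = 229 − 1 = 228 = 2^2 · 3 · 19.
Since (Z/229Z)^× is cyclic of order 228, the number of elements of order d is φ(d) when d | 228 and 0 otherwise.
228 = 2^2 · 3 · 19 divides 228, and φ(228) = 72.

72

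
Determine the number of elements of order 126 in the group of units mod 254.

36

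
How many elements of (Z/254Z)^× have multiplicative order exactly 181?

0

φ(254) = φ(2)·φ(127) = 1·126 = 126 = 2 · 3^2 · 7.
Since (Z/254Z)^× is cyclic of order 126, the number of elements of order d is φ(d) when d | 126 and 0 otherwise.
Here 126 is not a multiple of 181, so there are no elements of order 181.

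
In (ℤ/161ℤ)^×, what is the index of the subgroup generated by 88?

The order of 88 must divide φ(161) = φ(7·23) = (7−1)·(23−1) = 6·22 = 132 = 2^2 · 3 · 11.
Divisors of 132: 1, 2, 3, 4, 6, 11, 12, 22, 33, 44, 66, 132.
Test each divisor d:
88^1 ≡ 88 (mod 161)
88^2 ≡ 16 (mod 161)
88^3 ≡ 120 (mod 161)
88^4 ≡ 95 (mod 161)
88^6 ≡ 71 (mod 161)
88^11 ≡ 114 (mod 161)
88^12 ≡ 50 (mod 161)
88^22 ≡ 116 (mod 161)
88^33 ≡ 22 (mod 161)
88^44 ≡ 93 (mod 161)
88^66 ≡ 1 (mod 161) ✓
So ord_161(88) = 66, hence |⟨88⟩| = 66.
[(Z/161Z)^× : ⟨88⟩] = 132/66 = 2.

2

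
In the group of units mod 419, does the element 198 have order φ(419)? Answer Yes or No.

No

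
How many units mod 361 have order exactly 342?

108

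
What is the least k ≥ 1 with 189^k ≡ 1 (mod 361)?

By Lagrange's theorem, ord_361(189) divides φ(361) = φ(19^2) = 19·(19−1) = 342 = 2 · 3^2 · 19.
Divisors of 342: 1, 2, 3, 6, 9, 18, 19, 38, 57, 114, 171, 342.
Check 189^d mod 361 for each divisor in increasing order:
189^1 ≡ 189 (mod 361)
189^2 ≡ 343 (mod 361)
189^3 ≡ 208 (mod 361)
189^6 ≡ 305 (mod 361)
189^9 ≡ 265 (mod 361)
189^18 ≡ 191 (mod 361)
189^19 ≡ 360 (mod 361)
189^38 ≡ 1 (mod 361) ✓
Therefore the multiplicative order of 189 modulo 361 is 38.

38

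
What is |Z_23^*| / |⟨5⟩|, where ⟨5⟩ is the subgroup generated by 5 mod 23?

By Lagrange's theorem, ord_23(5) divides φ(23) = 23 − 1 = 22 = 2 · 11.
Divisors of 22: 1, 2, 11, 22.
Compute 5^d (mod 23) for the divisors d until we hit 1:
5^1 ≡ 5
5^2 ≡ 2
5^11 ≡ 22
5^22 ≡ 1
Thus |⟨5⟩| = ord(5) = 22.
The index is φ(23) / ord(5) = 22 / 22 = 1.

1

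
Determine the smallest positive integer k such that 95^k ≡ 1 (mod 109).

108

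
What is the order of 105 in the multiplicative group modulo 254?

By Lagrange's theorem, ord_254(105) divides φ(254) = φ(2)·φ(127) = 1·126 = 126 = 2 · 3^2 · 7.
Divisors of 126: 1, 2, 3, 6, 7, 9, 14, 18, 21, 42, 63, 126.
Evaluate successive powers at the divisors of 126:
105^1 ≡ 105 (mod 254)
105^2 ≡ 103 (mod 254)
105^3 ≡ 147 (mod 254)
105^6 ≡ 19 (mod 254)
105^7 ≡ 217 (mod 254)
105^9 ≡ 253 (mod 254)
105^14 ≡ 99 (mod 254)
105^18 ≡ 1 (mod 254) ✓
The smallest such exponent is 18, so the order of 105 is 18.

18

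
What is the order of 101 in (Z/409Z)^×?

51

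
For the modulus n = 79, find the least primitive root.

3

φ(79) = 79 − 1 = 78 = 2 · 3 · 13.
Test candidates g = 2, 3, … against the prime factors q ∈ {2, 3, 13} of φ(79): g is a generator iff g^(78/q) ≢ 1 for every such q.
g = 2: 2^39 ≡ 1 — hits 1, so not a primitive root.
g = 3: 3^39 ≡ 78; 3^26 ≡ 23; 3^6 ≡ 18 — none is 1, so 3 is a primitive root.
So 3 is the smallest generator of (Z/79Z)^×.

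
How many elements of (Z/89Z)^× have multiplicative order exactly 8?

4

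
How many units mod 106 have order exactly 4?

2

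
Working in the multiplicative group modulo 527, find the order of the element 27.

ord(27) | φ(527) = φ(17·31) = (17−1)·(31−1) = 16·30 = 480 = 2^5 · 3 · 5.
Divisors of 480: 1, 2, 3, 4, 5, 6, 8, 10, 12, 15, 16, 20, 24, 30, 32, 40, 48, 60, 80, 96, 120, 160, 240, 480.
Test each divisor d:
27^1 ≡ 27 (mod 527)
27^2 ≡ 202 (mod 527)
27^3 ≡ 184 (mod 527)
27^4 ≡ 225 (mod 527)
27^5 ≡ 278 (mod 527)
27^6 ≡ 128 (mod 527)
27^8 ≡ 33 (mod 527)
27^10 ≡ 342 (mod 527)
27^12 ≡ 47 (mod 527)
27^15 ≡ 216 (mod 527)
27^16 ≡ 35 (mod 527)
27^20 ≡ 497 (mod 527)
27^24 ≡ 101 (mod 527)
27^30 ≡ 280 (mod 527)
27^32 ≡ 171 (mod 527)
27^40 ≡ 373 (mod 527)
27^48 ≡ 188 (mod 527)
27^60 ≡ 404 (mod 527)
27^80 ≡ 1 (mod 527) ✓
So ord_527(27) = 80.

80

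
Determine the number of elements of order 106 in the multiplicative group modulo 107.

52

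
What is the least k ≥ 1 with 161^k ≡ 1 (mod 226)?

16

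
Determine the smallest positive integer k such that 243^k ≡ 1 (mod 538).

ord(243) | φ(538) = φ(2)·φ(269) = 1·268 = 268 = 2^2 · 67.
Divisors of 268: 1, 2, 4, 67, 134, 268.
Compute 243^d (mod 538) for the divisors d until we hit 1:
243^1 ≡ 243
243^2 ≡ 407
243^4 ≡ 483
243^67 ≡ 187
243^134 ≡ 537
243^268 ≡ 1
The smallest such exponent is 268, so the order of 243 is 268.

268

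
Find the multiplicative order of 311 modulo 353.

4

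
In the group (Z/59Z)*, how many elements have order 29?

28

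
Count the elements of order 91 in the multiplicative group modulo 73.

0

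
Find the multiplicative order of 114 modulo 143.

Since 114 ∈ (Z/143Z)^×, its order divides φ(143) = φ(11·13) = (11−1)·(13−1) = 10·12 = 120 = 2^3 · 3 · 5.
Divisors of 120: 1, 2, 3, 4, 5, 6, 8, 10, 12, 15, 20, 24, 30, 40, 60, 120.
Compute 114^d (mod 143) for the divisors d until we hit 1:
114^1 ≡ 114 (mod 143)
114^2 ≡ 126 (mod 143)
114^3 ≡ 64 (mod 143)
114^4 ≡ 3 (mod 143)
114^5 ≡ 56 (mod 143)
114^6 ≡ 92 (mod 143)
114^8 ≡ 9 (mod 143)
114^10 ≡ 133 (mod 143)
114^12 ≡ 27 (mod 143)
114^15 ≡ 12 (mod 143)
114^20 ≡ 100 (mod 143)
114^24 ≡ 14 (mod 143)
114^30 ≡ 1 (mod 143) ✓
The smallest such exponent is 30, so the order of 114 is 30.

30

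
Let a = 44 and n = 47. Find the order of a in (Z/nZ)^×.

46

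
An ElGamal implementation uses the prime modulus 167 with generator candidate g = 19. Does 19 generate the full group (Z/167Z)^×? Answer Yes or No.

No

φ(167) = 167 − 1 = 166 = 2 · 83.
19 is a primitive root mod 167 iff 19^(φ(167)/q) ≢ 1 for every prime q | φ(167), i.e. q ∈ {2, 83}.
19^83 ≡ 1 (mod 167)  [q = 2: ≡ 1 ✗]
19^2 ≡ 27 (mod 167)  [q = 83: ≢ 1 ✓]
The check at q = 2 fails, so 19 generates a proper subgroup.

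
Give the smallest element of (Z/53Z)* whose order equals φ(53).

φ(53) = 53 − 1 = 52 = 2^2 · 13.
g is a primitive root iff g^(52/q) ≢ 1 (mod 53) for each prime q ∈ {2, 13}.
g = 2: 2^26 ≡ 52; 2^4 ≡ 16 — none is 1, so 2 is a primitive root.
The smallest primitive root modulo 53 is 2.

2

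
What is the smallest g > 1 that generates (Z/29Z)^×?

φ(29) = 29 − 1 = 28 = 2^2 · 7.
Test candidates g = 2, 3, … against the prime factors q ∈ {2, 7} of φ(29): g is a generator iff g^(28/q) ≢ 1 for every such q.
g = 2: 2^14 ≡ 28; 2^4 ≡ 16 — none is 1, so 2 is a primitive root.
The smallest primitive root modulo 29 is 2.

2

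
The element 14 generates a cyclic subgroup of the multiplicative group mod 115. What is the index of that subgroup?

4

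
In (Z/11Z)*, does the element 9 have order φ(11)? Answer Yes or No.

φ(11) = 11 − 1 = 10 = 2 · 5.
It suffices to check that the order of 9 is not a proper divisor of 10: compute 9^(10/q) for q ∈ {2, 5}.
9^5 ≡ 1 (mod 11)  [q = 2: ≡ 1 ✗]
9^2 ≡ 4 (mod 11)  [q = 5: ≢ 1 ✓]
The check at q = 2 fails, so 9 generates a proper subgroup.

No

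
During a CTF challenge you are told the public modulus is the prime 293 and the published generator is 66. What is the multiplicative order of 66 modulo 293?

Since 66 ∈ (Z/293Z)^×, its order divides φ(293) = 293 − 1 = 292 = 2^2 · 73.
Divisors of 292: 1, 2, 4, 73, 146, 292.
Evaluate successive powers at the divisors of 292:
66^1 ≡ 66 (mod 293)
66^2 ≡ 254 (mod 293)
66^4 ≡ 56 (mod 293)
66^73 ≡ 138 (mod 293)
66^146 ≡ 292 (mod 293)
66^292 ≡ 1 (mod 293) ✓
So ord_293(66) = 292.

292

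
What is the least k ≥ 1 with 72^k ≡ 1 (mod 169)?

ord(72) | φ(169) = φ(13^2) = 13·(13−1) = 156 = 2^2 · 3 · 13.
Divisors of 156: 1, 2, 3, 4, 6, 12, 13, 26, 39, 52, 78, 156.
Check 72^d mod 169 for each divisor in increasing order:
72^1 ≡ 72 (mod 169)
72^2 ≡ 114 (mod 169)
72^3 ≡ 96 (mod 169)
72^4 ≡ 152 (mod 169)
72^6 ≡ 90 (mod 169)
72^12 ≡ 157 (mod 169)
72^13 ≡ 150 (mod 169)
72^26 ≡ 23 (mod 169)
72^39 ≡ 70 (mod 169)
72^52 ≡ 22 (mod 169)
72^78 ≡ 168 (mod 169)
72^156 ≡ 1 (mod 169) ✓
Therefore the multiplicative order of 72 modulo 169 is 156.

156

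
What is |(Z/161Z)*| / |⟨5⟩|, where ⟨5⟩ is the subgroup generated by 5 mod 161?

2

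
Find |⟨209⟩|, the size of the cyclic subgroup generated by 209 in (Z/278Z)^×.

The order of 209 must divide φ(278) = φ(2)·φ(139) = 1·138 = 138 = 2 · 3 · 23.
Divisors of 138: 1, 2, 3, 6, 23, 46, 69, 138.
Check 209^d mod 278 for each divisor in increasing order:
209^1 ≡ 209
209^2 ≡ 35
209^3 ≡ 87
209^6 ≡ 63
209^23 ≡ 43
209^46 ≡ 181
209^69 ≡ 277
209^138 ≡ 1
So ord_278(209) = 138.

138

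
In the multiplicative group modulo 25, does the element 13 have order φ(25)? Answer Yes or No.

φ(25) = φ(5^2) = 5·(5−1) = 20 = 2^2 · 5.
It suffices to check that the order of 13 is not a proper divisor of 20: compute 13^(20/q) for q ∈ {2, 5}.
13^10 ≡ 24 (mod 25)  [q = 2: ≢ 1 ✓]
13^4 ≡ 11 (mod 25)  [q = 5: ≢ 1 ✓]
None equal 1, so ord_25(13) = 20: 13 is a primitive root.

Yes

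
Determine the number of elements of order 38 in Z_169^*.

0

φ(169) = φ(13^2) = 13·(13−1) = 156 = 2^2 · 3 · 13.
Since (Z/169Z)^× is cyclic of order 156, the number of elements of order d is φ(d) when d | 156 and 0 otherwise.
Here 156 is not a multiple of 38, so there are no elements of order 38.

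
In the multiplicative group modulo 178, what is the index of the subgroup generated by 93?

8

By Lagrange's theorem, ord_178(93) divides φ(178) = φ(2)·φ(89) = 1·88 = 88 = 2^3 · 11.
Divisors of 88: 1, 2, 4, 8, 11, 22, 44, 88.
Evaluate successive powers at the divisors of 88:
93^1 ≡ 93 (mod 178)
93^2 ≡ 105 (mod 178)
93^4 ≡ 167 (mod 178)
93^8 ≡ 121 (mod 178)
93^11 ≡ 1 (mod 178) ✓
Thus |⟨93⟩| = ord(93) = 11.
The index is φ(178) / ord(93) = 88 / 11 = 8.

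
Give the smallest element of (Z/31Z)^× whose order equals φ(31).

3

φ(31) = 31 − 1 = 30 = 2 · 3 · 5.
Test candidates g = 2, 3, … against the prime factors q ∈ {2, 3, 5} of φ(31): g is a generator iff g^(30/q) ≢ 1 for every such q.
g = 2: 2^15 ≡ 1 — hits 1, so not a primitive root.
g = 3: 3^15 ≡ 30; 3^10 ≡ 25; 3^6 ≡ 16 — none is 1, so 3 is a primitive root.
So 3 is the smallest generator of (Z/31Z)^×.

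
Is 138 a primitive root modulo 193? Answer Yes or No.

No

φ(193) = 193 − 1 = 192 = 2^6 · 3.
Test 138^(192/q) mod 193 for each prime factor q of 192:
138^96 ≡ 1 (mod 193)  [q = 2: ≡ 1 ✗]
138^64 ≡ 84 (mod 193)  [q = 3: ≢ 1 ✓]
Since 138^96 ≡ 1, the order of 138 divides 96 < 192, so 138 is not a primitive root.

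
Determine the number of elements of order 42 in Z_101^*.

φ(101) = 101 − 1 = 100 = 2^2 · 5^2.
In a cyclic group of order 100, there are φ(d) elements of order d for each divisor d of 100, and zero for non-divisors.
Here 100 is not a multiple of 42, so there are no elements of order 42.

0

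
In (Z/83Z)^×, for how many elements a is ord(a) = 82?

40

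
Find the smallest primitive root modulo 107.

φ(107) = 107 − 1 = 106 = 2 · 53.
g is a primitive root iff g^(106/q) ≢ 1 (mod 107) for each prime q ∈ {2, 53}.
g = 2: 2^53 ≡ 106; 2^2 ≡ 4 — none is 1, so 2 is a primitive root.
Hence the least primitive root of 107 is 2.

2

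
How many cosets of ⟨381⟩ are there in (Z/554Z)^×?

ord(381) | φ(554) = φ(2)·φ(277) = 1·276 = 276 = 2^2 · 3 · 23.
Divisors of 276: 1, 2, 3, 4, 6, 12, 23, 46, 69, 92, 138, 276.
Evaluate successive powers at the divisors of 276:
381^1 ≡ 381
381^2 ≡ 13
381^3 ≡ 521
381^4 ≡ 169
381^6 ≡ 535
381^12 ≡ 361
381^23 ≡ 217
381^46 ≡ 553
381^69 ≡ 337
381^92 ≡ 1
The order of 381 is 92, so the subgroup it generates has 92 elements.
[(Z/554Z)^× : ⟨381⟩] = 276/92 = 3.

3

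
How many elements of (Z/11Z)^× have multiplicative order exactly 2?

1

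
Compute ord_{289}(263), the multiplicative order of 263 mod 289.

The order of 263 must divide φ(289) = φ(17^2) = 17·(17−1) = 272 = 2^4 · 17.
Divisors of 272: 1, 2, 4, 8, 16, 17, 34, 68, 136, 272.
Check 263^d mod 289 for each divisor in increasing order:
263^1 ≡ 263 (mod 289)
263^2 ≡ 98 (mod 289)
263^4 ≡ 67 (mod 289)
263^8 ≡ 154 (mod 289)
263^16 ≡ 18 (mod 289)
263^17 ≡ 110 (mod 289)
263^34 ≡ 251 (mod 289)
263^68 ≡ 288 (mod 289)
263^136 ≡ 1 (mod 289) ✓
Hence ord(263) = 136.

136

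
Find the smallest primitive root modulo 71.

7

φ(71) = 71 − 1 = 70 = 2 · 5 · 7.
g is a primitive root iff g^(70/q) ≢ 1 (mod 71) for each prime q ∈ {2, 5, 7}.
g = 2: 2^35 ≡ 1 — hits 1, so not a primitive root.
g = 3: 3^35 ≡ 1 — hits 1, so not a primitive root.
g = 4: 4^35 ≡ 1 — hits 1, so not a primitive root.
g = 5: 5^35 ≡ 1 — hits 1, so not a primitive root.
g = 6: 6^35 ≡ 1 — hits 1, so not a primitive root.
g = 7: 7^35 ≡ 70; 7^14 ≡ 54; 7^10 ≡ 45 — none is 1, so 7 is a primitive root.
So 7 is the smallest generator of (Z/71Z)^×.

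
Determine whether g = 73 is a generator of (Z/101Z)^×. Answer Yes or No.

φ(101) = 101 − 1 = 100 = 2^2 · 5^2.
An element g generates (Z/101Z)^× iff g^(100/q) ≢ 1 (mod 101) for each prime q ∈ {2, 5}.
73^50 ≡ 100 (mod 101)  [q = 2: ≢ 1 ✓]
73^20 ≡ 95 (mod 101)  [q = 5: ≢ 1 ✓]
None equal 1, so ord_101(73) = 100: 73 is a primitive root.

Yes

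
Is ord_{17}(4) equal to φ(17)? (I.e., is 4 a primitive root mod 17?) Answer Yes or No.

No

φ(17) = 17 − 1 = 16 = 2^4.
It suffices to check that the order of 4 is not a proper divisor of 16: compute 4^(16/q) for q ∈ {2}.
4^8 ≡ 1 (mod 17)  [q = 2: ≡ 1 ✗]
4^8 ≡ 1 shows ord(4) | 8, strictly less than φ(17); not a primitive root.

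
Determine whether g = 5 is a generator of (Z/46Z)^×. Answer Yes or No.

Yes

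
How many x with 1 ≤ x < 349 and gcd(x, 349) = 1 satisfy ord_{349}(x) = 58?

28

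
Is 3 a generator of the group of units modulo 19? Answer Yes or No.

Yes

φ(19) = 19 − 1 = 18 = 2 · 3^2.
Test 3^(18/q) mod 19 for each prime factor q of 18:
3^9 ≡ 18 (mod 19)  [q = 2: ≢ 1 ✓]
3^6 ≡ 7 (mod 19)  [q = 3: ≢ 1 ✓]
All checks pass, so 3 has order 18 and is a primitive root modulo 19.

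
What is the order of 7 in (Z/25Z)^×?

4

By Lagrange's theorem, ord_25(7) divides φ(25) = φ(5^2) = 5·(5−1) = 20 = 2^2 · 5.
Divisors of 20: 1, 2, 4, 5, 10, 20.
Test each divisor d:
7^1 ≡ 7 (mod 25)
7^2 ≡ 24 (mod 25)
7^4 ≡ 1 (mod 25) ✓
Therefore the multiplicative order of 7 modulo 25 is 4.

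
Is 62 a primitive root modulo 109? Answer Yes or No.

Yes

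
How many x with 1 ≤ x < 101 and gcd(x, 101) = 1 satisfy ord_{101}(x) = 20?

8

φ(101) = 101 − 1 = 100 = 2^2 · 5^2.
In a cyclic group of order 100, there are φ(d) elements of order d for each divisor d of 100, and zero for non-divisors.
20 = 2^2 · 5 divides 100, and φ(20) = 8.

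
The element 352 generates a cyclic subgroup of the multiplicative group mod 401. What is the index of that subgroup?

4

The order of 352 must divide φ(401) = 401 − 1 = 400 = 2^4 · 5^2.
Divisors of 400: 1, 2, 4, 5, 8, 10, 16, 20, 25, 40, 50, 80, 100, 200, 400.
Check 352^d mod 401 for each divisor in increasing order:
352^1 ≡ 352
352^2 ≡ 396
352^4 ≡ 25
352^5 ≡ 379
352^8 ≡ 224
352^10 ≡ 83
352^16 ≡ 51
352^20 ≡ 72
352^25 ≡ 20
352^40 ≡ 372
352^50 ≡ 400
352^80 ≡ 39
352^100 ≡ 1
Thus |⟨352⟩| = ord(352) = 100.
Index = |(Z/401Z)^×| / |⟨352⟩| = 400 / 100 = 4.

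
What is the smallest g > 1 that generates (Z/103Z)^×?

φ(103) = 103 − 1 = 102 = 2 · 3 · 17.
g is a primitive root iff g^(102/q) ≢ 1 (mod 103) for each prime q ∈ {2, 3, 17}.
g = 2: 2^51 ≡ 1 — hits 1, so not a primitive root.
g = 3: 3^51 ≡ 102; 3^34 ≡ 1 — hits 1, so not a primitive root.
g = 4: 4^51 ≡ 1 — hits 1, so not a primitive root.
g = 5: 5^51 ≡ 102; 5^34 ≡ 56; 5^6 ≡ 72 — none is 1, so 5 is a primitive root.
The smallest primitive root modulo 103 is 5.

5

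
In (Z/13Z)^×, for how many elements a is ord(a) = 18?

φ(13) = 13 − 1 = 12 = 2^2 · 3.
In a cyclic group of order 12, there are φ(d) elements of order d for each divisor d of 12, and zero for non-divisors.
Here 12 is not a multiple of 18, so there are no elements of order 18.

0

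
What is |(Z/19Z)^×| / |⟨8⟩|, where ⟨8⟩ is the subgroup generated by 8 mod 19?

3

Since 8 ∈ (Z/19Z)^×, its order divides φ(19) = 19 − 1 = 18 = 2 · 3^2.
Divisors of 18: 1, 2, 3, 6, 9, 18.
Evaluate successive powers at the divisors of 18:
8^1 ≡ 8
8^2 ≡ 7
8^3 ≡ 18
8^6 ≡ 1
Thus |⟨8⟩| = ord(8) = 6.
Index = |(Z/19Z)^×| / |⟨8⟩| = 18 / 6 = 3.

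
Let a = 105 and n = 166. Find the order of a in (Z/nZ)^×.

82

Since 105 ∈ (Z/166Z)^×, its order divides φ(166) = φ(2)·φ(83) = 1·82 = 82 = 2 · 41.
Divisors of 82: 1, 2, 41, 82.
Evaluate successive powers at the divisors of 82:
105^1 ≡ 105 (mod 166)
105^2 ≡ 69 (mod 166)
105^41 ≡ 165 (mod 166)
105^82 ≡ 1 (mod 166) ✓
So ord_166(105) = 82.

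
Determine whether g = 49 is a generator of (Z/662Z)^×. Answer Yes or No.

No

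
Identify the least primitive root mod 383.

5

φ(383) = 383 − 1 = 382 = 2 · 191.
Test candidates g = 2, 3, … against the prime factors q ∈ {2, 191} of φ(383): g is a generator iff g^(382/q) ≢ 1 for every such q.
g = 2: 2^191 ≡ 1 — hits 1, so not a primitive root.
g = 3: 3^191 ≡ 1 — hits 1, so not a primitive root.
g = 4: 4^191 ≡ 1 — hits 1, so not a primitive root.
g = 5: 5^191 ≡ 382; 5^2 ≡ 25 — none is 1, so 5 is a primitive root.
Hence the least primitive root of 383 is 5.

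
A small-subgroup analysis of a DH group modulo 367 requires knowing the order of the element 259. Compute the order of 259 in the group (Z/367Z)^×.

183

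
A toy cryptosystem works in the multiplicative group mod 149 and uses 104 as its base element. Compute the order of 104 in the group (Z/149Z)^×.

37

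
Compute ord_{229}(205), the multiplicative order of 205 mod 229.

228

By Lagrange's theorem, ord_229(205) divides φ(229) = 229 − 1 = 228 = 2^2 · 3 · 19.
Divisors of 228: 1, 2, 3, 4, 6, 12, 19, 38, 57, 76, 114, 228.
Check 205^d mod 229 for each divisor in increasing order:
205^1 ≡ 205 (mod 229)
205^2 ≡ 118 (mod 229)
205^3 ≡ 145 (mod 229)
205^4 ≡ 184 (mod 229)
205^6 ≡ 186 (mod 229)
205^12 ≡ 17 (mod 229)
205^19 ≡ 140 (mod 229)
205^38 ≡ 135 (mod 229)
205^57 ≡ 122 (mod 229)
205^76 ≡ 134 (mod 229)
205^114 ≡ 228 (mod 229)
205^228 ≡ 1 (mod 229) ✓
The smallest such exponent is 228, so the order of 205 is 228.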